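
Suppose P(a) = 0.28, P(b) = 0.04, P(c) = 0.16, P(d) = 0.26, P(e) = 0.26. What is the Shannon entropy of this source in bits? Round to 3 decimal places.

2.134 bits

H = −Σ pᵢ log₂ pᵢ.
−0.28·log₂(0.28) = 0.5142
−0.04·log₂(0.04) = 0.1858
−0.16·log₂(0.16) = 0.4230
−0.26·log₂(0.26) = 0.5053
−0.26·log₂(0.26) = 0.5053
Sum ≈ 2.1336 → 2.134 bits.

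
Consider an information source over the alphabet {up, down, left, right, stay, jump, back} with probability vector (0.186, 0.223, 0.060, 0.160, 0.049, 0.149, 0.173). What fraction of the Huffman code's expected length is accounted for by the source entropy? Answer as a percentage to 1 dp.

98.6%

Entropy H = −Σ p log₂ p ≈ 2.6610 bits.
Huffman merges: 49/1000+3/50→109/1000; 109/1000+149/1000→129/500; 4/25+173/1000→333/1000; 93/500+223/1000→409/1000; 129/500+333/1000→591/1000; 409/1000+591/1000→1. L = 27/10 ≈ 2.7000.
Efficiency = H/L = 2.6610/2.7000 = 98.6%.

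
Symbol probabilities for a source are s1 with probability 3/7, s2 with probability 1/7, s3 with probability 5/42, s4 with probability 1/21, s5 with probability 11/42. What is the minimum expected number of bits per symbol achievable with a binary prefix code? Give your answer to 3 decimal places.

2.048 bits/symbol

Repeatedly combine the two least-probable nodes; the expected code length is the sum of the merged weights.
merge 1/21 + 5/42 → 1/6
merge 1/7 + 1/6 → 13/42
merge 11/42 + 13/42 → 4/7
merge 3/7 + 4/7 → 1
L = 1/6 + 13/42 + 4/7 + 1 = 43/21 ≈ 2.048 bits/symbol.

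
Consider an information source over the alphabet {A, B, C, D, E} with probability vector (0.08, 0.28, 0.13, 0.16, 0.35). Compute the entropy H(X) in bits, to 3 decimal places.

2.141 bits

H = −Σ pᵢ log₂ pᵢ.
−0.08·log₂(0.08) = 0.2915
−0.28·log₂(0.28) = 0.5142
−0.13·log₂(0.13) = 0.3826
−0.16·log₂(0.16) = 0.4230
−0.35·log₂(0.35) = 0.5301
Sum ≈ 2.1415 → 2.141 bits.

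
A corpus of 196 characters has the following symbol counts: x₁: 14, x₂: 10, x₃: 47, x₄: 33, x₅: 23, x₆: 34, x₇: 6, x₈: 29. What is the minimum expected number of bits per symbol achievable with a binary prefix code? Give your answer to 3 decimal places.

2.821 bits/symbol

Probabilities are the counts divided by 196.
Repeatedly combine the two least-probable nodes; the expected code length is the sum of the merged weights.
merge 3/98 + 5/98 → 4/49
merge 1/14 + 4/49 → 15/98
merge 23/196 + 29/196 → 13/49
merge 15/98 + 33/196 → 9/28
merge 17/98 + 47/196 → 81/196
merge 13/49 + 9/28 → 115/196
merge 81/196 + 115/196 → 1
L = 4/49 + 15/98 + 13/49 + 9/28 + 81/196 + 115/196 + 1 = 79/28 ≈ 2.821 bits/symbol.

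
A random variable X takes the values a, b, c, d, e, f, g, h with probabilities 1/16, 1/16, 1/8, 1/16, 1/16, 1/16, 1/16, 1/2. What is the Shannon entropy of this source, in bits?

2.375 bits

Each probability is a power of 1/2, so log₂(1/p) is an integer.
H = Σ p·log₂(1/p) = 1/16·4 + 1/16·4 + 1/8·3 + 1/16·4 + 1/16·4 + 1/16·4 + 1/16·4 + 1/2·1 = 2.375 bits.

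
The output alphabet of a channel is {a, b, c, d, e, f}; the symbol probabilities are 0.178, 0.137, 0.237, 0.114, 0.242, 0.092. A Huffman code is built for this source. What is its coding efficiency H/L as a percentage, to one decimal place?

Entropy H = −Σ p log₂ p ≈ 2.4976 bits.
Huffman merges: 23/250+57/500→103/500; 137/1000+89/500→63/200; 103/500+237/1000→443/1000; 121/500+63/200→557/1000; 443/1000+557/1000→1. L = 2521/1000 ≈ 2.5210.
Efficiency = H/L = 2.4976/2.5210 = 99.1%.

99.1%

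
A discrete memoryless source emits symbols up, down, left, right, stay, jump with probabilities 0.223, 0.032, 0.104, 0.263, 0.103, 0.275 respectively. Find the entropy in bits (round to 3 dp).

H = −Σ pᵢ log₂ pᵢ.
−0.223·log₂(0.223) = 0.4828
−0.032·log₂(0.032) = 0.1589
−0.104·log₂(0.104) = 0.3396
−0.263·log₂(0.263) = 0.5068
−0.103·log₂(0.103) = 0.3378
−0.275·log₂(0.275) = 0.5122
Sum ≈ 2.3380 → 2.338 bits.

2.338 bits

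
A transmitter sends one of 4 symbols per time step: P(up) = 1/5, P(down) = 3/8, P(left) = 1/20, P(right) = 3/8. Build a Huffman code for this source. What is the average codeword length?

1.875 bits/symbol

Repeatedly combine the two least-probable nodes; the expected code length is the sum of the merged weights.
merge 1/20 + 1/5 → 1/4
merge 1/4 + 3/8 → 5/8
merge 3/8 + 5/8 → 1
L = 1/4 + 5/8 + 1 = 15/8 = 1.875 bits/symbol.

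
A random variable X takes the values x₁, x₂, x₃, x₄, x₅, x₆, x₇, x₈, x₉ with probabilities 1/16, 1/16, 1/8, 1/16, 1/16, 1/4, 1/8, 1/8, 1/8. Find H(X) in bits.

Each probability is a power of 1/2, so log₂(1/p) is an integer.
H = Σ p·log₂(1/p) = 1/16·4 + 1/16·4 + 1/8·3 + 1/16·4 + 1/16·4 + 1/4·2 + 1/8·3 + 1/8·3 + 1/8·3 = 3 bits.

3 bits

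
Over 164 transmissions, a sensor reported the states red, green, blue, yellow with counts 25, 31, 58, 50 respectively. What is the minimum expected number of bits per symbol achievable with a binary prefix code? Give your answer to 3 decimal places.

1.988 bits/symbol

Probabilities are the counts divided by 164.
Repeatedly combine the two least-probable nodes; the expected code length is the sum of the merged weights.
merge 25/164 + 31/164 → 14/41
merge 25/82 + 14/41 → 53/82
merge 29/82 + 53/82 → 1
L = 14/41 + 53/82 + 1 = 163/82 ≈ 1.988 bits/symbol.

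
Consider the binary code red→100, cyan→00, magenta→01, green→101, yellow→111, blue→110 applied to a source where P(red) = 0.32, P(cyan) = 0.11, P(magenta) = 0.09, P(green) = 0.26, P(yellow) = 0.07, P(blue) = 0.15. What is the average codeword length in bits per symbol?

2.8 bits/symbol

L̄ = Σ pᵢ·ℓᵢ = 0.32·3 + 0.11·2 + 0.09·2 + 0.26·3 + 0.07·3 + 0.15·3 = 2.8 bits/symbol.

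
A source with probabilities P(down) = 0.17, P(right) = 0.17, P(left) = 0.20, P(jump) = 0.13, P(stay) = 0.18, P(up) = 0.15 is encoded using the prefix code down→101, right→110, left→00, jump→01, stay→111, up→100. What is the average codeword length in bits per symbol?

2.67 bits/symbol

L̄ = Σ pᵢ·ℓᵢ = 0.17·3 + 0.17·3 + 0.20·2 + 0.13·2 + 0.18·3 + 0.15·3 = 2.67 bits/symbol.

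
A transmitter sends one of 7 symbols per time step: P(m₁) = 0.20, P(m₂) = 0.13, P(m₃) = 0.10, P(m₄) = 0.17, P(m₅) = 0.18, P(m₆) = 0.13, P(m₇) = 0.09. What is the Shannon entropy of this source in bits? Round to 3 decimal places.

2.754 bits

H = −Σ pᵢ log₂ pᵢ.
−0.20·log₂(0.20) = 0.4644
−0.13·log₂(0.13) = 0.3826
−0.10·log₂(0.10) = 0.3322
−0.17·log₂(0.17) = 0.4346
−0.18·log₂(0.18) = 0.4453
−0.13·log₂(0.13) = 0.3826
−0.09·log₂(0.09) = 0.3127
Sum ≈ 2.7544 → 2.754 bits.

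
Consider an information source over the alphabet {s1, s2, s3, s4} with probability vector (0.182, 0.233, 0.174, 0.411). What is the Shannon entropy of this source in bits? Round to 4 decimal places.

1.9032 bits

H = −Σ pᵢ log₂ pᵢ.
−0.182·log₂(0.182) = 0.4474
−0.233·log₂(0.233) = 0.4897
−0.174·log₂(0.174) = 0.4390
−0.411·log₂(0.411) = 0.5272
Sum ≈ 1.9032 → 1.9032 bits.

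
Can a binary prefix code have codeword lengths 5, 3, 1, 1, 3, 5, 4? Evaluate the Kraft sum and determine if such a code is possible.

With common denominator 2^5 = 32: Σ 2^(−ℓᵢ) = 1/32 + 4/32 + 16/32 + 16/32 + 4/32 + 1/32 + 2/32 = 44/32 = 1.375.
Kraft's inequality requires Σ ≤ 1; here Σ = 1.375 > 1, so no such prefix code exists.

1.375; no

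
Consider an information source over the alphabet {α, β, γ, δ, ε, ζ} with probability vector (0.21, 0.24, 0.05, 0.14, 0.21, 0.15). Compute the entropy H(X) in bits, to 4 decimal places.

H = −Σ pᵢ log₂ pᵢ.
−0.21·log₂(0.21) = 0.4728
−0.24·log₂(0.24) = 0.4941
−0.05·log₂(0.05) = 0.2161
−0.14·log₂(0.14) = 0.3971
−0.21·log₂(0.21) = 0.4728
−0.15·log₂(0.15) = 0.4105
Sum ≈ 2.4635 → 2.4635 bits.

2.4635 bits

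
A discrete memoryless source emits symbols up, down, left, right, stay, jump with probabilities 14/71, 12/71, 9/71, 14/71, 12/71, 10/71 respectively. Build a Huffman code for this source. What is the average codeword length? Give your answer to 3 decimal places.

Repeatedly combine the two least-probable nodes; the expected code length is the sum of the merged weights.
merge 9/71 + 10/71 → 19/71
merge 12/71 + 12/71 → 24/71
merge 14/71 + 14/71 → 28/71
merge 19/71 + 24/71 → 43/71
merge 28/71 + 43/71 → 1
L = 19/71 + 24/71 + 28/71 + 43/71 + 1 = 185/71 ≈ 2.606 bits/symbol.

2.606 bits/symbol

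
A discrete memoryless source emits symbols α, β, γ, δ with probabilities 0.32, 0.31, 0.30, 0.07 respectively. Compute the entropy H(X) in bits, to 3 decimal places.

H = −Σ pᵢ log₂ pᵢ.
−0.32·log₂(0.32) = 0.5260
−0.31·log₂(0.31) = 0.5238
−0.30·log₂(0.30) = 0.5211
−0.07·log₂(0.07) = 0.2686
Sum ≈ 1.8395 → 1.839 bits.

1.839 bits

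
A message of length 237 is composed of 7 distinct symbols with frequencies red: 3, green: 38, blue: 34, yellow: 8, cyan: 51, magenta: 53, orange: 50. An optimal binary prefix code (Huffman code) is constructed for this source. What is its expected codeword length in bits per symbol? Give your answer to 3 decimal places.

Probabilities are the counts divided by 237.
Repeatedly combine the two least-probable nodes; the expected code length is the sum of the merged weights.
merge 1/79 + 8/237 → 11/237
merge 11/237 + 34/237 → 15/79
merge 38/237 + 15/79 → 83/237
merge 50/237 + 17/79 → 101/237
merge 53/237 + 83/237 → 136/237
merge 101/237 + 136/237 → 1
L = 11/237 + 15/79 + 83/237 + 101/237 + 136/237 + 1 = 613/237 ≈ 2.586 bits/symbol.

2.586 bits/symbol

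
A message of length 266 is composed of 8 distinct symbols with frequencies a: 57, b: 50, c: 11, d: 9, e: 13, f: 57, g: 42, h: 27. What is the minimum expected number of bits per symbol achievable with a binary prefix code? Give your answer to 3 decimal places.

2.771 bits/symbol

Probabilities are the counts divided by 266.
Repeatedly combine the two least-probable nodes; the expected code length is the sum of the merged weights.
merge 9/266 + 11/266 → 10/133
merge 13/266 + 10/133 → 33/266
merge 27/266 + 33/266 → 30/133
merge 3/19 + 25/133 → 46/133
merge 3/14 + 3/14 → 3/7
merge 30/133 + 46/133 → 4/7
merge 3/7 + 4/7 → 1
L = 10/133 + 33/266 + 30/133 + 46/133 + 3/7 + 4/7 + 1 = 737/266 ≈ 2.771 bits/symbol.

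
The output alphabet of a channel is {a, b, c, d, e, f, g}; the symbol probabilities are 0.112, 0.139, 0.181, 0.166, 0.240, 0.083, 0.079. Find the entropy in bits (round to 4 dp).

H = −Σ pᵢ log₂ pᵢ.
−0.112·log₂(0.112) = 0.3537
−0.139·log₂(0.139) = 0.3957
−0.181·log₂(0.181) = 0.4463
−0.166·log₂(0.166) = 0.4301
−0.240·log₂(0.240) = 0.4941
−0.083·log₂(0.083) = 0.2980
−0.079·log₂(0.079) = 0.2893
Sum ≈ 2.7073 → 2.7073 bits.

2.7073 bits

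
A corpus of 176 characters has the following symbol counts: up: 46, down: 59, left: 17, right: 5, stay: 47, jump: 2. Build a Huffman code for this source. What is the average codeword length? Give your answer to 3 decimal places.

Probabilities are the counts divided by 176.
Repeatedly combine the two least-probable nodes; the expected code length is the sum of the merged weights.
merge 1/88 + 5/176 → 7/176
merge 7/176 + 17/176 → 3/22
merge 3/22 + 23/88 → 35/88
merge 47/176 + 59/176 → 53/88
merge 35/88 + 53/88 → 1
L = 7/176 + 3/22 + 35/88 + 53/88 + 1 = 383/176 ≈ 2.176 bits/symbol.

2.176 bits/symbol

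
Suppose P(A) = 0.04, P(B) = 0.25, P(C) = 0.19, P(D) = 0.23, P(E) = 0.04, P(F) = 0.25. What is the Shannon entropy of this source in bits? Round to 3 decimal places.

H = −Σ pᵢ log₂ pᵢ.
−0.04·log₂(0.04) = 0.1858
−0.25·log₂(0.25) = 0.5000
−0.19·log₂(0.19) = 0.4552
−0.23·log₂(0.23) = 0.4877
−0.04·log₂(0.04) = 0.1858
−0.25·log₂(0.25) = 0.5000
Sum ≈ 2.3144 → 2.314 bits.

2.314 bits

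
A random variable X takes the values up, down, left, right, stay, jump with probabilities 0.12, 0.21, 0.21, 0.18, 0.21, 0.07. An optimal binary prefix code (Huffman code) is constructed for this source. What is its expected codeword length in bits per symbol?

2.56 bits/symbol

Repeatedly combine the two least-probable nodes; the expected code length is the sum of the merged weights.
merge 7/100 + 3/25 → 19/100
merge 9/50 + 19/100 → 37/100
merge 21/100 + 21/100 → 21/50
merge 21/100 + 37/100 → 29/50
merge 21/50 + 29/50 → 1
L = 19/100 + 37/100 + 21/50 + 29/50 + 1 = 64/25 = 2.56 bits/symbol.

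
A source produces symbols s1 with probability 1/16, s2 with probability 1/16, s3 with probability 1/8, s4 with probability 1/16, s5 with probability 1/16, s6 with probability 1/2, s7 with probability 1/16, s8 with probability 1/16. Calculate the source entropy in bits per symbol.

2.375 bits

Each probability is a power of 1/2, so log₂(1/p) is an integer.
H = Σ p·log₂(1/p) = 1/16·4 + 1/16·4 + 1/8·3 + 1/16·4 + 1/16·4 + 1/2·1 + 1/16·4 + 1/16·4 = 2.375 bits.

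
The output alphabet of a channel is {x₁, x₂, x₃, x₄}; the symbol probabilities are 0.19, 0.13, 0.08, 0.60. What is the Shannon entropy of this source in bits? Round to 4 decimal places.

1.5716 bits

H = −Σ pᵢ log₂ pᵢ.
−0.19·log₂(0.19) = 0.4552
−0.13·log₂(0.13) = 0.3826
−0.08·log₂(0.08) = 0.2915
−0.60·log₂(0.60) = 0.4422
Sum ≈ 1.5716 → 1.5716 bits.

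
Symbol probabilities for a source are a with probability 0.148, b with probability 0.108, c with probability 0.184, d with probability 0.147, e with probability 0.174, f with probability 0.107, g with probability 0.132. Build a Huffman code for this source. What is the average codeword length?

Repeatedly combine the two least-probable nodes; the expected code length is the sum of the merged weights.
merge 107/1000 + 27/250 → 43/200
merge 33/250 + 147/1000 → 279/1000
merge 37/250 + 87/500 → 161/500
merge 23/125 + 43/200 → 399/1000
merge 279/1000 + 161/500 → 601/1000
merge 399/1000 + 601/1000 → 1
L = 43/200 + 279/1000 + 161/500 + 399/1000 + 601/1000 + 1 = 352/125 = 2.816 bits/symbol.

2.816 bits/symbol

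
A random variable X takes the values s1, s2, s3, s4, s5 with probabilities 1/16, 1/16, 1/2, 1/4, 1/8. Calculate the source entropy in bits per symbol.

1.875 bits

Each probability is a power of 1/2, so log₂(1/p) is an integer.
H = Σ p·log₂(1/p) = 1/16·4 + 1/16·4 + 1/2·1 + 1/4·2 + 1/8·3 = 1.875 bits.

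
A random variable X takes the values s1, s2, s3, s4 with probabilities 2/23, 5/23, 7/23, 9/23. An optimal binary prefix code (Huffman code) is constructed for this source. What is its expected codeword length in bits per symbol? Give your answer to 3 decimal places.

Repeatedly combine the two least-probable nodes; the expected code length is the sum of the merged weights.
merge 2/23 + 5/23 → 7/23
merge 7/23 + 7/23 → 14/23
merge 9/23 + 14/23 → 1
L = 7/23 + 14/23 + 1 = 44/23 ≈ 1.913 bits/symbol.

1.913 bits/symbol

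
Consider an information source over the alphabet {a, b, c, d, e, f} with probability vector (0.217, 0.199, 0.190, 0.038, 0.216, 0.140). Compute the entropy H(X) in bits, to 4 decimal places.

2.4510 bits

H = −Σ pᵢ log₂ pᵢ.
−0.217·log₂(0.217) = 0.4783
−0.199·log₂(0.199) = 0.4635
−0.190·log₂(0.190) = 0.4552
−0.038·log₂(0.038) = 0.1793
−0.216·log₂(0.216) = 0.4776
−0.140·log₂(0.140) = 0.3971
Sum ≈ 2.4510 → 2.4510 bits.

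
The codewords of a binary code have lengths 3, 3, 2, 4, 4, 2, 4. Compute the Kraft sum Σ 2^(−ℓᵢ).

0.9375

With common denominator 2^4 = 16: Σ 2^(−ℓᵢ) = 2/16 + 2/16 + 4/16 + 1/16 + 1/16 + 4/16 + 1/16 = 15/16 = 0.9375.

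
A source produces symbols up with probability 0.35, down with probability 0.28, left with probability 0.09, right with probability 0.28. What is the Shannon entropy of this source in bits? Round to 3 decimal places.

H = −Σ pᵢ log₂ pᵢ.
−0.35·log₂(0.35) = 0.5301
−0.28·log₂(0.28) = 0.5142
−0.09·log₂(0.09) = 0.3127
−0.28·log₂(0.28) = 0.5142
Sum ≈ 1.8712 → 1.871 bits.

1.871 bits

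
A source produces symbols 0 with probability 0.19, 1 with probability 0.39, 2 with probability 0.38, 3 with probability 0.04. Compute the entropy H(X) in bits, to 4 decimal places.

H = −Σ pᵢ log₂ pᵢ.
−0.19·log₂(0.19) = 0.4552
−0.39·log₂(0.39) = 0.5298
−0.38·log₂(0.38) = 0.5305
−0.04·log₂(0.04) = 0.1858
Sum ≈ 1.7012 → 1.7012 bits.

1.7012 bits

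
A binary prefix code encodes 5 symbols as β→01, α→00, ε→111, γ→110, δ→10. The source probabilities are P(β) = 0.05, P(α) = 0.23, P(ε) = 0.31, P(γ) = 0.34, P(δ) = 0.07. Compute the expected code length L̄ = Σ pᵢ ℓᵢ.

L̄ = Σ pᵢ·ℓᵢ = 0.05·2 + 0.23·2 + 0.31·3 + 0.34·3 + 0.07·2 = 2.65 bits/symbol.

2.65 bits/symbol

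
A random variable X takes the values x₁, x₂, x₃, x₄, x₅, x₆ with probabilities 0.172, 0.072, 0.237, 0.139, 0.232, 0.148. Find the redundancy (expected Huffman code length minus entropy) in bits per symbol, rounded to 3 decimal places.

Entropy H = −Σ p log₂ p ≈ 2.4950 bits.
Huffman merges: 9/125+139/1000→211/1000; 37/250+43/250→8/25; 211/1000+29/125→443/1000; 237/1000+8/25→557/1000; 443/1000+557/1000→1. L = 2531/1000 ≈ 2.5310.
L − H = 2.5310 − 2.4950 = 0.036 bits.

0.036 bits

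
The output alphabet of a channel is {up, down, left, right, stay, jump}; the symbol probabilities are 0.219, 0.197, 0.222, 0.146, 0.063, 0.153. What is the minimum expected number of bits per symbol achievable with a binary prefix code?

Repeatedly combine the two least-probable nodes; the expected code length is the sum of the merged weights.
merge 63/1000 + 73/500 → 209/1000
merge 153/1000 + 197/1000 → 7/20
merge 209/1000 + 219/1000 → 107/250
merge 111/500 + 7/20 → 143/250
merge 107/250 + 143/250 → 1
L = 209/1000 + 7/20 + 107/250 + 143/250 + 1 = 2559/1000 = 2.559 bits/symbol.

2.559 bits/symbol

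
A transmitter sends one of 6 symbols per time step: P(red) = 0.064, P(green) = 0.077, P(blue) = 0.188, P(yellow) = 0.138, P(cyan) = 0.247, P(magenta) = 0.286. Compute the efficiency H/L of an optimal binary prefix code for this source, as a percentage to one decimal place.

Entropy H = −Σ p log₂ p ≈ 2.4010 bits.
Huffman merges: 8/125+77/1000→141/1000; 69/500+141/1000→279/1000; 47/250+247/1000→87/200; 279/1000+143/500→113/200; 87/200+113/200→1. L = 121/50 ≈ 2.4200.
Efficiency = H/L = 2.4010/2.4200 = 99.2%.

99.2%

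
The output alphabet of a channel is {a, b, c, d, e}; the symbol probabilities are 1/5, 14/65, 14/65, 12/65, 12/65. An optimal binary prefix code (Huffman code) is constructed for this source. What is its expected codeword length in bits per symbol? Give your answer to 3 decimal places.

Repeatedly combine the two least-probable nodes; the expected code length is the sum of the merged weights.
merge 12/65 + 12/65 → 24/65
merge 1/5 + 14/65 → 27/65
merge 14/65 + 24/65 → 38/65
merge 27/65 + 38/65 → 1
L = 24/65 + 27/65 + 38/65 + 1 = 154/65 ≈ 2.369 bits/symbol.

2.369 bits/symbol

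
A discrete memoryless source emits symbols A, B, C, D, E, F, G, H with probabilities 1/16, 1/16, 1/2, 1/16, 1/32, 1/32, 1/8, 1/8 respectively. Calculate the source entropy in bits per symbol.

Each probability is a power of 1/2, so log₂(1/p) is an integer.
H = Σ p·log₂(1/p) = 1/16·4 + 1/16·4 + 1/2·1 + 1/16·4 + 1/32·5 + 1/32·5 + 1/8·3 + 1/8·3 = 2.3125 bits.

2.3125 bits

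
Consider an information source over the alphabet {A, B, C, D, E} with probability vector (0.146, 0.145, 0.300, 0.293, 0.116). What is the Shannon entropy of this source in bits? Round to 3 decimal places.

H = −Σ pᵢ log₂ pᵢ.
−0.146·log₂(0.146) = 0.4053
−0.145·log₂(0.145) = 0.4040
−0.300·log₂(0.300) = 0.5211
−0.293·log₂(0.293) = 0.5189
−0.116·log₂(0.116) = 0.3605
Sum ≈ 2.2097 → 2.210 bits.

2.210 bits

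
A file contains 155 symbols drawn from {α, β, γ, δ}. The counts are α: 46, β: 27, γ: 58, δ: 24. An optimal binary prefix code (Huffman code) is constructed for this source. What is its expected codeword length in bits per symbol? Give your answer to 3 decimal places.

Probabilities are the counts divided by 155.
Repeatedly combine the two least-probable nodes; the expected code length is the sum of the merged weights.
merge 24/155 + 27/155 → 51/155
merge 46/155 + 51/155 → 97/155
merge 58/155 + 97/155 → 1
L = 51/155 + 97/155 + 1 = 303/155 ≈ 1.955 bits/symbol.

1.955 bits/symbol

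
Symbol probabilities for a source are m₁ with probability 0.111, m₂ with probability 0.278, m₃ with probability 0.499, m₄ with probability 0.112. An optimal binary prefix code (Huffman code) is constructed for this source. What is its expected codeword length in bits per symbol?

1.724 bits/symbol

Repeatedly combine the two least-probable nodes; the expected code length is the sum of the merged weights.
merge 111/1000 + 14/125 → 223/1000
merge 223/1000 + 139/500 → 501/1000
merge 499/1000 + 501/1000 → 1
L = 223/1000 + 501/1000 + 1 = 431/250 = 1.724 bits/symbol.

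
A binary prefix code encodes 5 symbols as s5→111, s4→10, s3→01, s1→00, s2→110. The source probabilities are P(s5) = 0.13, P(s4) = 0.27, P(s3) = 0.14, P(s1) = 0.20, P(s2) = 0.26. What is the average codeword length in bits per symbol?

L̄ = Σ pᵢ·ℓᵢ = 0.13·3 + 0.27·2 + 0.14·2 + 0.20·2 + 0.26·3 = 2.39 bits/symbol.

2.39 bits/symbol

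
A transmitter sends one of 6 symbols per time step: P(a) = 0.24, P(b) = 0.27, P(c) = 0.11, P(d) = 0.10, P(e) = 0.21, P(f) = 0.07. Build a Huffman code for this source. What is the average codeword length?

Repeatedly combine the two least-probable nodes; the expected code length is the sum of the merged weights.
merge 7/100 + 1/10 → 17/100
merge 11/100 + 17/100 → 7/25
merge 21/100 + 6/25 → 9/20
merge 27/100 + 7/25 → 11/20
merge 9/20 + 11/20 → 1
L = 17/100 + 7/25 + 9/20 + 11/20 + 1 = 49/20 = 2.45 bits/symbol.

2.45 bits/symbol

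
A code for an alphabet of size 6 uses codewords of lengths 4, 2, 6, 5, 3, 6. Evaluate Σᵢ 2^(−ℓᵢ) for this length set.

0.5

With common denominator 2^6 = 64: Σ 2^(−ℓᵢ) = 4/64 + 16/64 + 1/64 + 2/64 + 8/64 + 1/64 = 32/64 = 0.5.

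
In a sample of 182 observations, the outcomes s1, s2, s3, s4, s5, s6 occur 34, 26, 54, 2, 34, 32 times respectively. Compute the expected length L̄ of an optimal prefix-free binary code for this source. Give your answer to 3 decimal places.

2.484 bits/symbol

Probabilities are the counts divided by 182.
Repeatedly combine the two least-probable nodes; the expected code length is the sum of the merged weights.
merge 1/91 + 1/7 → 2/13
merge 2/13 + 16/91 → 30/91
merge 17/91 + 17/91 → 34/91
merge 27/91 + 30/91 → 57/91
merge 34/91 + 57/91 → 1
L = 2/13 + 30/91 + 34/91 + 57/91 + 1 = 226/91 ≈ 2.484 bits/symbol.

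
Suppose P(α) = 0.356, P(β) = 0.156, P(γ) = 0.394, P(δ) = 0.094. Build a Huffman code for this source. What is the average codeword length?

Repeatedly combine the two least-probable nodes; the expected code length is the sum of the merged weights.
merge 47/500 + 39/250 → 1/4
merge 1/4 + 89/250 → 303/500
merge 197/500 + 303/500 → 1
L = 1/4 + 303/500 + 1 = 232/125 = 1.856 bits/symbol.

1.856 bits/symbol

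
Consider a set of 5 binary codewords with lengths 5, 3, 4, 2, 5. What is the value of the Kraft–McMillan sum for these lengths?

With common denominator 2^5 = 32: Σ 2^(−ℓᵢ) = 1/32 + 4/32 + 2/32 + 8/32 + 1/32 = 16/32 = 0.5.

0.5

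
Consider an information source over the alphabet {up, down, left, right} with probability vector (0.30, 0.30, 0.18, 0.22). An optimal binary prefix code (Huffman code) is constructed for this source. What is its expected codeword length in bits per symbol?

Repeatedly combine the two least-probable nodes; the expected code length is the sum of the merged weights.
merge 9/50 + 11/50 → 2/5
merge 3/10 + 3/10 → 3/5
merge 2/5 + 3/5 → 1
L = 2/5 + 3/5 + 1 = 2 bits/symbol.

2 bits/symbol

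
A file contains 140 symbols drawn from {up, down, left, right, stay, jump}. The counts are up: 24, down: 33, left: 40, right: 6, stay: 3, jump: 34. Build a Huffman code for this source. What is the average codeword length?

2.3 bits/symbol

Probabilities are the counts divided by 140.
Repeatedly combine the two least-probable nodes; the expected code length is the sum of the merged weights.
merge 3/140 + 3/70 → 9/140
merge 9/140 + 6/35 → 33/140
merge 33/140 + 33/140 → 33/70
merge 17/70 + 2/7 → 37/70
merge 33/70 + 37/70 → 1
L = 9/140 + 33/140 + 33/70 + 37/70 + 1 = 23/10 = 2.3 bits/symbol.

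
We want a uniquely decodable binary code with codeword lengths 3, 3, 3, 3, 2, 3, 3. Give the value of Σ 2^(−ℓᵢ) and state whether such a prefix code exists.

1; yes

With common denominator 2^3 = 8: Σ 2^(−ℓᵢ) = 1/8 + 1/8 + 1/8 + 1/8 + 2/8 + 1/8 + 1/8 = 8/8 = 1.
Kraft's inequality requires Σ ≤ 1; here Σ = 1 ≤ 1, so such a prefix code exists.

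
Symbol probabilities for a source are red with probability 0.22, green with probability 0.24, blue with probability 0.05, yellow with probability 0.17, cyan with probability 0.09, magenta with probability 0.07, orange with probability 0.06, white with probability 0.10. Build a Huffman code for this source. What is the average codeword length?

2.81 bits/symbol

Repeatedly combine the two least-probable nodes; the expected code length is the sum of the merged weights.
merge 1/20 + 3/50 → 11/100
merge 7/100 + 9/100 → 4/25
merge 1/10 + 11/100 → 21/100
merge 4/25 + 17/100 → 33/100
merge 21/100 + 11/50 → 43/100
merge 6/25 + 33/100 → 57/100
merge 43/100 + 57/100 → 1
L = 11/100 + 4/25 + 21/100 + 33/100 + 43/100 + 57/100 + 1 = 281/100 = 2.81 bits/symbol.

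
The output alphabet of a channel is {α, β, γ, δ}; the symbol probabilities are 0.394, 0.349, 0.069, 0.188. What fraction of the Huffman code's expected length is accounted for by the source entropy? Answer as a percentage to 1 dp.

Entropy H = −Σ p log₂ p ≈ 1.7789 bits.
Huffman merges: 69/1000+47/250→257/1000; 257/1000+349/1000→303/500; 197/500+303/500→1. L = 1863/1000 ≈ 1.8630.
Efficiency = H/L = 1.7789/1.8630 = 95.5%.

95.5%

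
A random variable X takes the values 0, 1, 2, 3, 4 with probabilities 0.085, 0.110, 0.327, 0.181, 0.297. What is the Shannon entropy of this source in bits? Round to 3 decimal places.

H = −Σ pᵢ log₂ pᵢ.
−0.085·log₂(0.085) = 0.3023
−0.110·log₂(0.110) = 0.3503
−0.327·log₂(0.327) = 0.5273
−0.181·log₂(0.181) = 0.4463
−0.297·log₂(0.297) = 0.5202
Sum ≈ 2.1464 → 2.146 bits.

2.146 bits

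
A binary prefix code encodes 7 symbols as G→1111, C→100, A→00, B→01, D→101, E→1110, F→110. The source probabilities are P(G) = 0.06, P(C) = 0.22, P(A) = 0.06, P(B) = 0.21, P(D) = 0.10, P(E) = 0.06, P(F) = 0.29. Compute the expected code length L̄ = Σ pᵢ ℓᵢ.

2.85 bits/symbol

L̄ = Σ pᵢ·ℓᵢ = 0.06·4 + 0.22·3 + 0.06·2 + 0.21·2 + 0.10·3 + 0.06·4 + 0.29·3 = 2.85 bits/symbol.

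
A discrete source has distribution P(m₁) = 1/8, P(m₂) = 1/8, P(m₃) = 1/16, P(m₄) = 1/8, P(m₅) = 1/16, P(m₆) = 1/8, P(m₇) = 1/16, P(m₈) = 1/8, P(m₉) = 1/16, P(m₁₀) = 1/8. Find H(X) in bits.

3.25 bits

Each probability is a power of 1/2, so log₂(1/p) is an integer.
H = Σ p·log₂(1/p) = 1/8·3 + 1/8·3 + 1/16·4 + 1/8·3 + 1/16·4 + 1/8·3 + 1/16·4 + 1/8·3 + 1/16·4 + 1/8·3 = 3.25 bits.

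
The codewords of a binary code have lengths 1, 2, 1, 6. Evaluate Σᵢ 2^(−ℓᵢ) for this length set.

With common denominator 2^6 = 64: Σ 2^(−ℓᵢ) = 32/64 + 16/64 + 32/64 + 1/64 = 81/64 = 1.265625.

1.265625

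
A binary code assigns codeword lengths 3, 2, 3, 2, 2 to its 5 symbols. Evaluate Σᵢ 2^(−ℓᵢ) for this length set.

1

With common denominator 2^3 = 8: Σ 2^(−ℓᵢ) = 1/8 + 2/8 + 1/8 + 2/8 + 2/8 = 8/8 = 1.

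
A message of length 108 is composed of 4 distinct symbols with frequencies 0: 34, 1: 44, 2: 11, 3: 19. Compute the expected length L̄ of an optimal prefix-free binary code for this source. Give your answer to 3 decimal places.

Probabilities are the counts divided by 108.
Repeatedly combine the two least-probable nodes; the expected code length is the sum of the merged weights.
merge 11/108 + 19/108 → 5/18
merge 5/18 + 17/54 → 16/27
merge 11/27 + 16/27 → 1
L = 5/18 + 16/27 + 1 = 101/54 ≈ 1.870 bits/symbol.

1.870 bits/symbol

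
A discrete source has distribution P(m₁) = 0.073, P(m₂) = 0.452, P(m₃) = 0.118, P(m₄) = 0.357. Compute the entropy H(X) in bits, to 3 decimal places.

1.688 bits

H = −Σ pᵢ log₂ pᵢ.
−0.073·log₂(0.073) = 0.2756
−0.452·log₂(0.452) = 0.5178
−0.118·log₂(0.118) = 0.3638
−0.357·log₂(0.357) = 0.5305
Sum ≈ 1.6878 → 1.688 bits.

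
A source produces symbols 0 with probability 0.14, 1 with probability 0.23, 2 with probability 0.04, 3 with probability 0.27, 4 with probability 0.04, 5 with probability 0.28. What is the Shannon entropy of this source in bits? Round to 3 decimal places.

H = −Σ pᵢ log₂ pᵢ.
−0.14·log₂(0.14) = 0.3971
−0.23·log₂(0.23) = 0.4877
−0.04·log₂(0.04) = 0.1858
−0.27·log₂(0.27) = 0.5100
−0.04·log₂(0.04) = 0.1858
−0.28·log₂(0.28) = 0.5142
Sum ≈ 2.2805 → 2.281 bits.

2.281 bits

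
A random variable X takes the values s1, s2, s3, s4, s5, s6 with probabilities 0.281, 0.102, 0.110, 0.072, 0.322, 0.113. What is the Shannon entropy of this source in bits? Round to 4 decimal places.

H = −Σ pᵢ log₂ pᵢ.
−0.281·log₂(0.281) = 0.5146
−0.102·log₂(0.102) = 0.3359
−0.110·log₂(0.110) = 0.3503
−0.072·log₂(0.072) = 0.2733
−0.322·log₂(0.322) = 0.5264
−0.113·log₂(0.113) = 0.3555
Sum ≈ 2.3560 → 2.3560 bits.

2.3560 bits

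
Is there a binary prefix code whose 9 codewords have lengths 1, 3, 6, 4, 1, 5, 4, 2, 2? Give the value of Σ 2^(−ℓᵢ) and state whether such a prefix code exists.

1.796875; no

With common denominator 2^6 = 64: Σ 2^(−ℓᵢ) = 32/64 + 8/64 + 1/64 + 4/64 + 32/64 + 2/64 + 4/64 + 16/64 + 16/64 = 115/64 = 1.796875.
Kraft's inequality requires Σ ≤ 1; here Σ = 1.796875 > 1, so no such prefix code exists.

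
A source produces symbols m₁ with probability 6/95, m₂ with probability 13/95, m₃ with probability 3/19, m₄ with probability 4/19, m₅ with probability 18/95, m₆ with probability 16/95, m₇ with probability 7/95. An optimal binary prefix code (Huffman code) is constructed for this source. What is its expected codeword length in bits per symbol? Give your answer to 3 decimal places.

Repeatedly combine the two least-probable nodes; the expected code length is the sum of the merged weights.
merge 6/95 + 7/95 → 13/95
merge 13/95 + 13/95 → 26/95
merge 3/19 + 16/95 → 31/95
merge 18/95 + 4/19 → 2/5
merge 26/95 + 31/95 → 3/5
merge 2/5 + 3/5 → 1
L = 13/95 + 26/95 + 31/95 + 2/5 + 3/5 + 1 = 52/19 ≈ 2.737 bits/symbol.

2.737 bits/symbol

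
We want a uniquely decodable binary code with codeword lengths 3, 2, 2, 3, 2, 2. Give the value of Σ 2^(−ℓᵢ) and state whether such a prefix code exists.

With common denominator 2^3 = 8: Σ 2^(−ℓᵢ) = 1/8 + 2/8 + 2/8 + 1/8 + 2/8 + 2/8 = 10/8 = 1.25.
Kraft's inequality requires Σ ≤ 1; here Σ = 1.25 > 1, so no such prefix code exists.

1.25; no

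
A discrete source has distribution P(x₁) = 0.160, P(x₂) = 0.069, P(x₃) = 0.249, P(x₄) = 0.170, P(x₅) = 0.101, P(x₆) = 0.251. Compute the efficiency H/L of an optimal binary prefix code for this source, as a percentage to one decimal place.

98.3%

Entropy H = −Σ p log₂ p ≈ 2.4578 bits.
Huffman merges: 69/1000+101/1000→17/100; 4/25+17/100→33/100; 17/100+249/1000→419/1000; 251/1000+33/100→581/1000; 419/1000+581/1000→1. L = 5/2 ≈ 2.5000.
Efficiency = H/L = 2.4578/2.5000 = 98.3%.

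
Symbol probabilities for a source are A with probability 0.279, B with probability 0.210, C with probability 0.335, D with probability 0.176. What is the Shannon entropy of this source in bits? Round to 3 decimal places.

H = −Σ pᵢ log₂ pᵢ.
−0.279·log₂(0.279) = 0.5138
−0.210·log₂(0.210) = 0.4728
−0.335·log₂(0.335) = 0.5286
−0.176·log₂(0.176) = 0.4411
Sum ≈ 1.9563 → 1.956 bits.

1.956 bits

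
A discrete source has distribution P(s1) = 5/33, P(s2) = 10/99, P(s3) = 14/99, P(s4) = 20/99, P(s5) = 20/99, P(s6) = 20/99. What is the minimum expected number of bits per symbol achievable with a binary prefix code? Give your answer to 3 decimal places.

Repeatedly combine the two least-probable nodes; the expected code length is the sum of the merged weights.
merge 10/99 + 14/99 → 8/33
merge 5/33 + 20/99 → 35/99
merge 20/99 + 20/99 → 40/99
merge 8/33 + 35/99 → 59/99
merge 40/99 + 59/99 → 1
L = 8/33 + 35/99 + 40/99 + 59/99 + 1 = 257/99 ≈ 2.596 bits/symbol.

2.596 bits/symbol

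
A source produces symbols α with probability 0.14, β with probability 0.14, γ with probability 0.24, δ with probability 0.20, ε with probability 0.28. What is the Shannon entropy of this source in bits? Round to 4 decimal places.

2.2670 bits

H = −Σ pᵢ log₂ pᵢ.
−0.14·log₂(0.14) = 0.3971
−0.14·log₂(0.14) = 0.3971
−0.24·log₂(0.24) = 0.4941
−0.20·log₂(0.20) = 0.4644
−0.28·log₂(0.28) = 0.5142
Sum ≈ 2.2670 → 2.2670 bits.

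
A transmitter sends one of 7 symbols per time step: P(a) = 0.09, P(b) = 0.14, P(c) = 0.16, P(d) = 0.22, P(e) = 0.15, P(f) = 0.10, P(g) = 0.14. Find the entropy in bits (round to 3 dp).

2.753 bits

H = −Σ pᵢ log₂ pᵢ.
−0.09·log₂(0.09) = 0.3127
−0.14·log₂(0.14) = 0.3971
−0.16·log₂(0.16) = 0.4230
−0.22·log₂(0.22) = 0.4806
−0.15·log₂(0.15) = 0.4105
−0.10·log₂(0.10) = 0.3322
−0.14·log₂(0.14) = 0.3971
Sum ≈ 2.7532 → 2.753 bits.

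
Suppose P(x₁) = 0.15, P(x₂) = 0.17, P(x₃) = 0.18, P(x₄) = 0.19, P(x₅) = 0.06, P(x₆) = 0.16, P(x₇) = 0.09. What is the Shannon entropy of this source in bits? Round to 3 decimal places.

2.725 bits

H = −Σ pᵢ log₂ pᵢ.
−0.15·log₂(0.15) = 0.4105
−0.17·log₂(0.17) = 0.4346
−0.18·log₂(0.18) = 0.4453
−0.19·log₂(0.19) = 0.4552
−0.06·log₂(0.06) = 0.2435
−0.16·log₂(0.16) = 0.4230
−0.09·log₂(0.09) = 0.3127
Sum ≈ 2.7249 → 2.725 bits.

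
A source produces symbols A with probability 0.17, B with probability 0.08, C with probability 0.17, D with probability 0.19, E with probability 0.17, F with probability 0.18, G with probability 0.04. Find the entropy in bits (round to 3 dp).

2.682 bits

H = −Σ pᵢ log₂ pᵢ.
−0.17·log₂(0.17) = 0.4346
−0.08·log₂(0.08) = 0.2915
−0.17·log₂(0.17) = 0.4346
−0.19·log₂(0.19) = 0.4552
−0.17·log₂(0.17) = 0.4346
−0.18·log₂(0.18) = 0.4453
−0.04·log₂(0.04) = 0.1858
Sum ≈ 2.6816 → 2.682 bits.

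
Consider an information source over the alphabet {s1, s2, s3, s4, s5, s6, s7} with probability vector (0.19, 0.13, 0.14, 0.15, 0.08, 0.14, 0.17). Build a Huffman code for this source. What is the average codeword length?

Repeatedly combine the two least-probable nodes; the expected code length is the sum of the merged weights.
merge 2/25 + 13/100 → 21/100
merge 7/50 + 7/50 → 7/25
merge 3/20 + 17/100 → 8/25
merge 19/100 + 21/100 → 2/5
merge 7/25 + 8/25 → 3/5
merge 2/5 + 3/5 → 1
L = 21/100 + 7/25 + 8/25 + 2/5 + 3/5 + 1 = 281/100 = 2.81 bits/symbol.

2.81 bits/symbol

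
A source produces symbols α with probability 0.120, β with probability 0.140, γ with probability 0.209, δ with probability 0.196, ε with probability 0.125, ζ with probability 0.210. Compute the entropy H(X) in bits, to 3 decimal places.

2.545 bits

H = −Σ pᵢ log₂ pᵢ.
−0.120·log₂(0.120) = 0.3671
−0.140·log₂(0.140) = 0.3971
−0.209·log₂(0.209) = 0.4720
−0.196·log₂(0.196) = 0.4608
−0.125·log₂(0.125) = 0.3750
−0.210·log₂(0.210) = 0.4728
Sum ≈ 2.5448 → 2.545 bits.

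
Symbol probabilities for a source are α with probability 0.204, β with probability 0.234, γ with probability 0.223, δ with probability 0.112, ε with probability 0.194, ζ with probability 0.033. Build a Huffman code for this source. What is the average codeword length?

Repeatedly combine the two least-probable nodes; the expected code length is the sum of the merged weights.
merge 33/1000 + 14/125 → 29/200
merge 29/200 + 97/500 → 339/1000
merge 51/250 + 223/1000 → 427/1000
merge 117/500 + 339/1000 → 573/1000
merge 427/1000 + 573/1000 → 1
L = 29/200 + 339/1000 + 427/1000 + 573/1000 + 1 = 621/250 = 2.484 bits/symbol.

2.484 bits/symbol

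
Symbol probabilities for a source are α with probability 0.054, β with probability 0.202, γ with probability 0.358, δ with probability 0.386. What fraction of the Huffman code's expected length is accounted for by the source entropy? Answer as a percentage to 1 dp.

93.8%

Entropy H = −Σ p log₂ p ≈ 1.7542 bits.
Huffman merges: 27/500+101/500→32/125; 32/125+179/500→307/500; 193/500+307/500→1. L = 187/100 ≈ 1.8700.
Efficiency = H/L = 1.7542/1.8700 = 93.8%.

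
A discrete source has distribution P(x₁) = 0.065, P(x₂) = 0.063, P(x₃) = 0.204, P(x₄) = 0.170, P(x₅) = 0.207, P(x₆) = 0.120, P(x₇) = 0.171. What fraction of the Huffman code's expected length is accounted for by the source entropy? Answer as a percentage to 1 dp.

Entropy H = −Σ p log₂ p ≈ 2.6832 bits.
Huffman merges: 63/1000+13/200→16/125; 3/25+16/125→31/125; 17/100+171/1000→341/1000; 51/250+207/1000→411/1000; 31/125+341/1000→589/1000; 411/1000+589/1000→1. L = 2717/1000 ≈ 2.7170.
Efficiency = H/L = 2.6832/2.7170 = 98.8%.

98.8%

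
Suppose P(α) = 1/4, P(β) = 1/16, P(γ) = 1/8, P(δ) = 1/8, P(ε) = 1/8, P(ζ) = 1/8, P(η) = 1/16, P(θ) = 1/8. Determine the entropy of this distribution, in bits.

2.875 bits

Each probability is a power of 1/2, so log₂(1/p) is an integer.
H = Σ p·log₂(1/p) = 1/4·2 + 1/16·4 + 1/8·3 + 1/8·3 + 1/8·3 + 1/8·3 + 1/16·4 + 1/8·3 = 2.875 bits.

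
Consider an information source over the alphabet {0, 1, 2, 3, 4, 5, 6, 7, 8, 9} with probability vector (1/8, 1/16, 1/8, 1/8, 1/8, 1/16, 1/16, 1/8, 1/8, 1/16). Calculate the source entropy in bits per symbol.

Each probability is a power of 1/2, so log₂(1/p) is an integer.
H = Σ p·log₂(1/p) = 1/8·3 + 1/16·4 + 1/8·3 + 1/8·3 + 1/8·3 + 1/16·4 + 1/16·4 + 1/8·3 + 1/8·3 + 1/16·4 = 3.25 bits.

3.25 bits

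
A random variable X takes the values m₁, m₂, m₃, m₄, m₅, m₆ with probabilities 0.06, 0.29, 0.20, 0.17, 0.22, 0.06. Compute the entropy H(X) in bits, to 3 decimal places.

2.385 bits

H = −Σ pᵢ log₂ pᵢ.
−0.06·log₂(0.06) = 0.2435
−0.29·log₂(0.29) = 0.5179
−0.20·log₂(0.20) = 0.4644
−0.17·log₂(0.17) = 0.4346
−0.22·log₂(0.22) = 0.4806
−0.06·log₂(0.06) = 0.2435
Sum ≈ 2.3845 → 2.385 bits.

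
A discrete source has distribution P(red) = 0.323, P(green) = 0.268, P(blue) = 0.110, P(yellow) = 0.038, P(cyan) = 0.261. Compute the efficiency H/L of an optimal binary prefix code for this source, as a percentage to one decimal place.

96.4%

Entropy H = −Σ p log₂ p ≈ 2.0711 bits.
Huffman merges: 19/500+11/100→37/250; 37/250+261/1000→409/1000; 67/250+323/1000→591/1000; 409/1000+591/1000→1. L = 537/250 ≈ 2.1480.
Efficiency = H/L = 2.0711/2.1480 = 96.4%.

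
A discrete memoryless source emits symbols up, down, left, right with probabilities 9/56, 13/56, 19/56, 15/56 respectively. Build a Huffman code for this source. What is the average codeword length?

Repeatedly combine the two least-probable nodes; the expected code length is the sum of the merged weights.
merge 9/56 + 13/56 → 11/28
merge 15/56 + 19/56 → 17/28
merge 11/28 + 17/28 → 1
L = 11/28 + 17/28 + 1 = 2 bits/symbol.

2 bits/symbol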